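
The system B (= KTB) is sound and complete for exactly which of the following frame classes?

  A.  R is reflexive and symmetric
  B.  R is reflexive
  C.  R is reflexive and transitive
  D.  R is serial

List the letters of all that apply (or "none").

(A) B (= KTB) is sound and complete for exactly this class.
(B) this class determines T (= KT), not B (= KTB).
(C) this class determines S4, not B (= KTB).
(D) this class determines D, not B (= KTB).

A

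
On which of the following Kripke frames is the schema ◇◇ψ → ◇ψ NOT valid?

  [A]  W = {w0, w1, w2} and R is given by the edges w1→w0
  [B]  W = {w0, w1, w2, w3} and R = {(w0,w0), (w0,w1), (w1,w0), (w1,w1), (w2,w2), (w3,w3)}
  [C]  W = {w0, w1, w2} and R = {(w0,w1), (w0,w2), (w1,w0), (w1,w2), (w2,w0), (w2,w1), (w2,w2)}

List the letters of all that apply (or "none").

The schema ◇◇ψ → ◇ψ is the dual of axiom 4; it is valid on a frame iff R is transitive.
(A) R is transitive (R is closed under composition), so the schema is valid here.
(B) R is transitive (R is closed under composition), so the schema is valid here.
(C) R is not transitive (w0 R w1 and w1 R w0 but not w0 R w0), so the schema fails here.

C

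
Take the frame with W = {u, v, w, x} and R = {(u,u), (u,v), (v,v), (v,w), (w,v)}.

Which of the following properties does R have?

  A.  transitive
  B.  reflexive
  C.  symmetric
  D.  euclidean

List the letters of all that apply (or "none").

none

(A) not transitive: u R v and v R w but not u R w.
(B) not reflexive: not w R w.
(C) not symmetric: u R v but not v R u.
(D) not euclidean: u R v and u R u but not v R u.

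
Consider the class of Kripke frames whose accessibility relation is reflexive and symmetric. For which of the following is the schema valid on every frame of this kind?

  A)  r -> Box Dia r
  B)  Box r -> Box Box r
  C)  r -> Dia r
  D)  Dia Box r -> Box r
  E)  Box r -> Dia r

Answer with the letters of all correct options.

A, C, E

Reflexive relations are serial.
(A) r -> Box Dia r is axiom B; it is valid on a frame exactly when R is symmetric. Every such R is symmetric, so valid.
(B) Box r -> Box Box r (axiom 4) characterises the transitive frames. Such an R need not be transitive — not valid.
(C) r -> Dia r (the dual of axiom T) characterises the reflexive frames. Every such R is reflexive — valid.
(D) Dia Box r -> Box r is the dual of axiom 5; it is valid on a frame exactly when R is euclidean. Such an R need not be euclidean, so not valid.
(E) Box r -> Dia r is axiom D; it is valid on a frame exactly when R is serial. Every such R is serial, so valid.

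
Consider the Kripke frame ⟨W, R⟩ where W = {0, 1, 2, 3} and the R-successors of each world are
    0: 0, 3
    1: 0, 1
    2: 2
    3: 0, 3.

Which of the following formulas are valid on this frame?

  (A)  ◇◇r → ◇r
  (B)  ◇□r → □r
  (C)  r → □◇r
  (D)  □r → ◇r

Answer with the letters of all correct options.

R is not symmetric: 1 R 0 but not 0 R 1.
R is not transitive: 1 R 0 and 0 R 3 but not 1 R 3.
R is not euclidean: 1 R 0 and 1 R 1 but not 0 R 1.
R is serial: every world has an R-successor.
(A) ◇◇r → ◇r is the dual of axiom 4; it is valid on a frame exactly when R is transitive. R is not transitive, so not valid.
(B) the dual of axiom 5: valid iff R is euclidean. R is not euclidean — not valid.
(C) r → □◇r is axiom B, which corresponds to symmetry. R is not symmetric — not valid.
(D) □r → ◇r (axiom D) characterises the serial frames. R is serial — valid.

D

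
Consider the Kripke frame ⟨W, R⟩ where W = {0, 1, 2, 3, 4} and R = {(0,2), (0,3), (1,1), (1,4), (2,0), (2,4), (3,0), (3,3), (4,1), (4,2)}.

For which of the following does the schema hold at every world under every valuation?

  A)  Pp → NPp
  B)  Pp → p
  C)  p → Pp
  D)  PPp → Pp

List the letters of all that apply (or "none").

none

R is not reflexive: not 0 R 0.
R is not transitive: 0 R 2 and 2 R 0 but not 0 R 0.
R is not euclidean: 0 R 2 and 0 R 3 but not 2 R 3.
R is not a subset of the identity: 0 R 2 with 0 ≠ 2.
(A) Pp → NPp (axiom 5) characterises the euclidean frames. R is not euclidean — not valid.
(B) Pp → p (the converse of T) corresponds to R being a subset of the identity. Here R ⊄ identity, so not valid.
(C) p → Pp (the dual of axiom T) characterises the reflexive frames. R is not reflexive — not valid.
(D) PPp → Pp is the dual of axiom 4, which corresponds to transitivity. R is not transitive — not valid.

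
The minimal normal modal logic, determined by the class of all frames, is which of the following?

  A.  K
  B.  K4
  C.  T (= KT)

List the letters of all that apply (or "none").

(A) K is determined by exactly this class.
(B) K4 is determined by the class of transitive frames.
(C) T (= KT) is determined by the class of reflexive frames.

A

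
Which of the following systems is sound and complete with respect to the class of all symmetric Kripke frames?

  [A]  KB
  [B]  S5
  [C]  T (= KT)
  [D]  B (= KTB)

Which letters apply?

A

(A) KB is determined by exactly this class.
(B) S5 is determined by the class of reflexive, symmetric, and transitive frames.
(C) T (= KT) is determined by the class of reflexive frames.
(D) B (= KTB) is determined by the class of reflexive and symmetric frames.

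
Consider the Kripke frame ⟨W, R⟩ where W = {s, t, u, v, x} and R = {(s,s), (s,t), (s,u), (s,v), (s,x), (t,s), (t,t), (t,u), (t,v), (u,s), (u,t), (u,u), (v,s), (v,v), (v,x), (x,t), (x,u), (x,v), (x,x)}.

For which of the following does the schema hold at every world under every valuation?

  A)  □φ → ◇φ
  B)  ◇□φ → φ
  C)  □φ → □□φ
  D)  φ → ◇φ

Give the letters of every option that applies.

R is reflexive: each world relates to itself.
R is not symmetric: s R x but not x R s.
R is not transitive: t R s and s R x but not t R x.
R is serial: every world has an R-successor.
(A) □φ → ◇φ is axiom D, which corresponds to seriality. R is serial — valid.
(B) ◇□φ → φ is the dual of axiom B; it is valid on a frame exactly when R is symmetric. R is not symmetric, so not valid.
(C) □φ → □□φ is axiom 4; it is valid on a frame exactly when R is transitive. R is not transitive, so not valid.
(D) φ → ◇φ is the dual of axiom T; it is valid on a frame exactly when R is reflexive. R is reflexive, so valid.

A, D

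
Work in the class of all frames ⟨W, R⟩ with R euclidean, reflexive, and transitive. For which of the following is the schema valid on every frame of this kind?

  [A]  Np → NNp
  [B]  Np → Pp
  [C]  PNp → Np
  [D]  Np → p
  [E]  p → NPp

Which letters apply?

A relation that is euclidean, reflexive, and transitive is also serial and symmetric.
(A) Np → NNp (axiom 4) characterises the transitive frames. Every such R is transitive — valid.
(B) axiom D: valid iff R is serial. Every such R is serial — valid.
(C) PNp → Np is the dual of axiom 5; it is valid on a frame exactly when R is euclidean. Every such R is euclidean, so valid.
(D) Np → p is axiom T; it is valid on a frame exactly when R is reflexive. Every such R is reflexive, so valid.
(E) axiom B: valid iff R is symmetric. Every such R is symmetric — valid.

A, B, C, D, E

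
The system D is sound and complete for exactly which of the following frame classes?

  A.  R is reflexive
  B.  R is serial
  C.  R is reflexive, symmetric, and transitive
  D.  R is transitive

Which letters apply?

(A) this class determines T (= KT), not D.
(B) D is sound and complete for exactly this class.
(C) this class determines S5, not D.
(D) this class determines K4, not D.

B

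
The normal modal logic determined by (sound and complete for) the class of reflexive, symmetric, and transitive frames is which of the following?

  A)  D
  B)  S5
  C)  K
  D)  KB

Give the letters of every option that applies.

(A) D is determined by the class of serial frames.
(B) S5 is determined by exactly this class.
(C) K is determined by the class of arbitrary frames.
(D) KB is determined by the class of symmetric frames.

B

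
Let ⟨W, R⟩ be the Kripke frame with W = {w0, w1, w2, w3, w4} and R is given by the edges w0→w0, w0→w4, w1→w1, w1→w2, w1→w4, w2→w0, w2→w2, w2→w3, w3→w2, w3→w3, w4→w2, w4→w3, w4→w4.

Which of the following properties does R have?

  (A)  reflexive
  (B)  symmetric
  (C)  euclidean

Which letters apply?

A

(A) reflexive: each world relates to itself.
(B) not symmetric: w0 R w4 but not w4 R w0.
(C) not euclidean: w0 R w4 and w0 R w0 but not w4 R w0.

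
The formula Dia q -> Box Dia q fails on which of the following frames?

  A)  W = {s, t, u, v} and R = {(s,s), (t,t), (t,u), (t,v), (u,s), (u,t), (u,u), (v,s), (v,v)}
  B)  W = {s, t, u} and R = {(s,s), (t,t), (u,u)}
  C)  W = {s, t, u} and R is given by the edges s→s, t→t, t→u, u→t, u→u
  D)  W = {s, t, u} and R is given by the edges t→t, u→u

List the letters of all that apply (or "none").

The schema Dia q -> Box Dia q is axiom 5; it is valid on a frame iff R is euclidean.
(A) R is not euclidean (t R u and t R v but not u R v), so the schema fails here.
(B) R is euclidean (any two R-successors of the same world are R-related), so the schema is valid here.
(C) R is euclidean (any two R-successors of the same world are R-related), so the schema is valid here.
(D) R is euclidean (any two R-successors of the same world are R-related), so the schema is valid here.

A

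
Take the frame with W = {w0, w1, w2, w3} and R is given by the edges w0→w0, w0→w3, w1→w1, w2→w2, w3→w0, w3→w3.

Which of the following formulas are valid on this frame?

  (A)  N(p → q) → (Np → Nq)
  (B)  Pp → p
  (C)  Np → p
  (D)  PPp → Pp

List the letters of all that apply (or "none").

R is reflexive: each world relates to itself.
R is transitive: R is closed under composition.
R is not a subset of the identity: w0 R w3 with w0 ≠ w3.
(A) N(p → q) → (Np → Nq) is the K axiom; it holds on all frames — valid.
(B) Pp → p is valid only on frames where every R-edge is a self-loop. Here R ⊄ identity — not valid.
(C) Np → p is axiom T; it is valid on a frame exactly when R is reflexive. R is reflexive, so valid.
(D) the dual of axiom 4: valid iff R is transitive. R is transitive — valid.

A, C, D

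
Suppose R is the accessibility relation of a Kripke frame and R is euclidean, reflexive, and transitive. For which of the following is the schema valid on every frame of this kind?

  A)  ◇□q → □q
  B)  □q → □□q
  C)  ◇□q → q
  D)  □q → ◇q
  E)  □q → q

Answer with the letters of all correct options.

A relation that is euclidean, reflexive, and transitive is also serial and symmetric.
(A) the dual of axiom 5: valid iff R is euclidean. Every such R is euclidean — valid.
(B) □q → □□q is axiom 4; it is valid on a frame exactly when R is transitive. Every such R is transitive, so valid.
(C) ◇□q → q is the dual of axiom B; it is valid on a frame exactly when R is symmetric. Every such R is symmetric, so valid.
(D) axiom D: valid iff R is serial. Every such R is serial — valid.
(E) □q → q is axiom T, which corresponds to reflexivity. Every such R is reflexive — valid.

A, B, C, D, E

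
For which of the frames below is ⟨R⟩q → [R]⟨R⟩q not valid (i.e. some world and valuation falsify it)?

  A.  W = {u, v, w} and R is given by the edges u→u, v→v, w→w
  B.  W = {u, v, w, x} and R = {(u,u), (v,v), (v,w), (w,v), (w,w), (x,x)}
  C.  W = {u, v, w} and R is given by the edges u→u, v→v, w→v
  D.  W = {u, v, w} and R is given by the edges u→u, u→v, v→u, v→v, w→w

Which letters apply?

The schema ⟨R⟩q → [R]⟨R⟩q is axiom 5; it is valid on a frame iff R is euclidean.
(A) R is euclidean (any two R-successors of the same world are R-related), so the schema is valid here.
(B) R is euclidean (any two R-successors of the same world are R-related), so the schema is valid here.
(C) R is euclidean (any two R-successors of the same world are R-related), so the schema is valid here.
(D) R is euclidean (any two R-successors of the same world are R-related), so the schema is valid here.

none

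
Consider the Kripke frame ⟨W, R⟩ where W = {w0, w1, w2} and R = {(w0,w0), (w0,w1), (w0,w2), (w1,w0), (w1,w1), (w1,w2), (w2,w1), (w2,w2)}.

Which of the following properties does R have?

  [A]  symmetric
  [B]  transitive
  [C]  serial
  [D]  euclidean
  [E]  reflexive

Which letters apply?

C, E

(A) not symmetric: w0 R w2 but not w2 R w0.
(B) not transitive: w2 R w1 and w1 R w0 but not w2 R w0.
(C) serial: every world has an R-successor.
(D) not euclidean: w0 R w2 and w0 R w0 but not w2 R w0.
(E) reflexive: each world relates to itself.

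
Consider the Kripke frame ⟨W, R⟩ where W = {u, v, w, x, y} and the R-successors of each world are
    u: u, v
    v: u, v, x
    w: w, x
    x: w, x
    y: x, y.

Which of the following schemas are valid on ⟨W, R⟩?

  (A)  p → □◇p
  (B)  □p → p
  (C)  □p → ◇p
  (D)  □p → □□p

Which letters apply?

B, C

R is reflexive: each world relates to itself.
R is not symmetric: v R x but not x R v.
R is not transitive: u R v and v R x but not u R x.
R is serial: every world has an R-successor.
(A) p → □◇p is axiom B, which corresponds to symmetry. R is not symmetric — not valid.
(B) □p → p (axiom T) characterises the reflexive frames. R is reflexive — valid.
(C) □p → ◇p is axiom D; it is valid on a frame exactly when R is serial. R is serial, so valid.
(D) □p → □□p (axiom 4) characterises the transitive frames. R is not transitive — not valid.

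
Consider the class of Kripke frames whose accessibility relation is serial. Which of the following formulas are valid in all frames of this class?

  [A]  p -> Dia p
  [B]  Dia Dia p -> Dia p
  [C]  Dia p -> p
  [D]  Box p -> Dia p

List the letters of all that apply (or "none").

D

(A) the dual of axiom T: valid iff R is reflexive. Such an R need not be reflexive — not valid.
(B) Dia Dia p -> Dia p is the dual of axiom 4, which corresponds to transitivity. Such an R need not be transitive — not valid.
(C) Dia p -> p is the converse of T; it holds exactly when R ⊆ identity. Such an R need not be a subset of the identity — not valid.
(D) Box p -> Dia p is axiom D; it is valid on a frame exactly when R is serial. Every such R is serial, so valid.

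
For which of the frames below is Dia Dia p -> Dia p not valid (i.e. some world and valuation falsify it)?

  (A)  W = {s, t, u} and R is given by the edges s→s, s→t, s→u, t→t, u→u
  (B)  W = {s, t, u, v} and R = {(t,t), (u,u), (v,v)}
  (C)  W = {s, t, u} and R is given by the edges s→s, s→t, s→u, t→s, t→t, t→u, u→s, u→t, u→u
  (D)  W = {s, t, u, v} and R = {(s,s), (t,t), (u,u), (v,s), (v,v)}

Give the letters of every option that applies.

none

The schema Dia Dia p -> Dia p is the dual of axiom 4; it is valid on a frame iff R is transitive.
(A) R is transitive (R is closed under composition), so the schema is valid here.
(B) R is transitive (R is closed under composition), so the schema is valid here.
(C) R is transitive (R is closed under composition), so the schema is valid here.
(D) R is transitive (R is closed under composition), so the schema is valid here.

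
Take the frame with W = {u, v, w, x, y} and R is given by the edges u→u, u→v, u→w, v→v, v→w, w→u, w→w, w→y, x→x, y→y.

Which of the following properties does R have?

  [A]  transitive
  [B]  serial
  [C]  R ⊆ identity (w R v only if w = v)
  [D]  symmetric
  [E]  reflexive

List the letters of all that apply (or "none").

B, E

(A) not transitive: u R w and w R y but not u R y.
(B) serial: every world has an R-successor.
(C) not ⊆ identity: u R v with u ≠ v.
(D) not symmetric: u R v but not v R u.
(E) reflexive: each world relates to itself.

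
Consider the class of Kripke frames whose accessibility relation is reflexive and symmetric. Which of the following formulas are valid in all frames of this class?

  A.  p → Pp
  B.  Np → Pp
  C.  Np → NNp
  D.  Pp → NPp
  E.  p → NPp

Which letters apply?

Reflexive relations are serial.
(A) the dual of axiom T: valid iff R is reflexive. Every such R is reflexive — valid.
(B) Np → Pp is axiom D, which corresponds to seriality. Every such R is serial — valid.
(C) axiom 4: valid iff R is transitive. Such an R need not be transitive — not valid.
(D) Pp → NPp is axiom 5; it is valid on a frame exactly when R is euclidean. Such an R need not be euclidean, so not valid.
(E) p → NPp is axiom B; it is valid on a frame exactly when R is symmetric. Every such R is symmetric, so valid.

A, B, E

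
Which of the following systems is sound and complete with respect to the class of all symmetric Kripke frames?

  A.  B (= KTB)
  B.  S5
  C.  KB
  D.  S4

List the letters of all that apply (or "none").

C

(A) B (= KTB) is determined by the class of reflexive and symmetric frames.
(B) S5 is determined by the class of reflexive, symmetric, and transitive frames.
(C) KB is determined by exactly this class.
(D) S4 is determined by the class of reflexive and transitive frames.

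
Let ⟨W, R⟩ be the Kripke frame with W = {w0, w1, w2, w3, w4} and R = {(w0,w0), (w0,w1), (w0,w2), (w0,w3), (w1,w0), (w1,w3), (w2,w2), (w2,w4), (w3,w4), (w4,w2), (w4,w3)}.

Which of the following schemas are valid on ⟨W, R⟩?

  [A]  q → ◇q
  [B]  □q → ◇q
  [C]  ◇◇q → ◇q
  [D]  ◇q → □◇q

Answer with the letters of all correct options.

B

R is not reflexive: not w1 R w1.
R is not transitive: w0 R w2 and w2 R w4 but not w0 R w4.
R is not euclidean: w0 R w1 and w0 R w2 but not w1 R w2.
R is serial: every world has an R-successor.
(A) the dual of axiom T: valid iff R is reflexive. R is not reflexive — not valid.
(B) □q → ◇q is axiom D; it is valid on a frame exactly when R is serial. R is serial, so valid.
(C) the dual of axiom 4: valid iff R is transitive. R is not transitive — not valid.
(D) ◇q → □◇q (axiom 5) characterises the euclidean frames. R is not euclidean — not valid.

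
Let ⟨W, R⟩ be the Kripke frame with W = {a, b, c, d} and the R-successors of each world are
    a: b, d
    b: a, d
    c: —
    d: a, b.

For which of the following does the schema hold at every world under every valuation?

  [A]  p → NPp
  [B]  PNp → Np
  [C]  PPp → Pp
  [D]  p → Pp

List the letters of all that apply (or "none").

R is not reflexive: not a R a.
R is symmetric: every R-edge is matched by its reverse.
R is not transitive: a R b and b R a but not a R a.
R is not euclidean: a R b and a R b but not b R b.
(A) p → NPp (axiom B) characterises the symmetric frames. R is symmetric — valid.
(B) PNp → Np (the dual of axiom 5) characterises the euclidean frames. R is not euclidean — not valid.
(C) PPp → Pp is the dual of axiom 4; it is valid on a frame exactly when R is transitive. R is not transitive, so not valid.
(D) p → Pp is the dual of axiom T; it is valid on a frame exactly when R is reflexive. R is not reflexive, so not valid.

A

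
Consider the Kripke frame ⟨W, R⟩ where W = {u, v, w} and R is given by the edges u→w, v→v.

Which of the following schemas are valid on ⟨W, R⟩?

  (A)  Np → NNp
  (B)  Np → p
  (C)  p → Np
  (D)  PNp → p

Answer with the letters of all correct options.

R is not reflexive: not u R u.
R is not symmetric: u R w but not w R u.
R is transitive: R is closed under composition.
R is not a subset of the identity: u R w with u ≠ w.
(A) Np → NNp is axiom 4, which corresponds to transitivity. R is transitive — valid.
(B) Np → p is axiom T; it is valid on a frame exactly when R is reflexive. R is not reflexive, so not valid.
(C) p → Np (equivalent to ◇p→p) corresponds to R being a subset of the identity. Here R ⊄ identity, so not valid.
(D) PNp → p is the dual of axiom B; it is valid on a frame exactly when R is symmetric. R is not symmetric, so not valid.

A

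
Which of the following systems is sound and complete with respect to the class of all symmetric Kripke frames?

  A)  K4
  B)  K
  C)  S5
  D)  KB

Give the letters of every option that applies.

(A) K4 is determined by the class of transitive frames.
(B) K is determined by the class of arbitrary frames.
(C) S5 is determined by the class of reflexive, symmetric, and transitive frames.
(D) KB is determined by exactly this class.

D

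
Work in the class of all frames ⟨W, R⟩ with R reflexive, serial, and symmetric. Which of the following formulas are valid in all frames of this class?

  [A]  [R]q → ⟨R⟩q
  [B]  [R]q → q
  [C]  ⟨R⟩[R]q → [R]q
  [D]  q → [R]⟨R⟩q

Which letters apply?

(A) [R]q → ⟨R⟩q (axiom D) characterises the serial frames. Every such R is serial — valid.
(B) [R]q → q is axiom T, which corresponds to reflexivity. Every such R is reflexive — valid.
(C) ⟨R⟩[R]q → [R]q is the dual of axiom 5, which corresponds to the euclidean property. Such an R need not be euclidean — not valid.
(D) q → [R]⟨R⟩q is axiom B, which corresponds to symmetry. Every such R is symmetric — valid.

A, B, D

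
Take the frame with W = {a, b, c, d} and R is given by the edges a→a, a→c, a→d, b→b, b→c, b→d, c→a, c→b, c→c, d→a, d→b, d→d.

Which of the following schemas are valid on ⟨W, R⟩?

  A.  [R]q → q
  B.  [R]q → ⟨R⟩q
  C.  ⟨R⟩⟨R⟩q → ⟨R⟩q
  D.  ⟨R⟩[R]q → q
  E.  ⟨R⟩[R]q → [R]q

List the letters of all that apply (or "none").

R is reflexive: each world relates to itself.
R is symmetric: every R-edge is matched by its reverse.
R is not transitive: a R c and c R b but not a R b.
R is not euclidean: a R c and a R d but not c R d.
R is serial: every world has an R-successor.
(A) [R]q → q is axiom T, which corresponds to reflexivity. R is reflexive — valid.
(B) axiom D: valid iff R is serial. R is serial — valid.
(C) ⟨R⟩⟨R⟩q → ⟨R⟩q is the dual of axiom 4; it is valid on a frame exactly when R is transitive. R is not transitive, so not valid.
(D) ⟨R⟩[R]q → q (the dual of axiom B) characterises the symmetric frames. R is symmetric — valid.
(E) ⟨R⟩[R]q → [R]q is the dual of axiom 5; it is valid on a frame exactly when R is euclidean. R is not euclidean, so not valid.

A, B, D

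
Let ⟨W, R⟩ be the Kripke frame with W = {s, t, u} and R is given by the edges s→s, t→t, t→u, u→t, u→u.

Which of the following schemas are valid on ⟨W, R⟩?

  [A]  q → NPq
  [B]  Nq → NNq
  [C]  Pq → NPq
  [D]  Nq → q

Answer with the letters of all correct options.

A, B, C, D

R is reflexive: each world relates to itself.
R is symmetric: every R-edge is matched by its reverse.
R is transitive: R is closed under composition.
R is euclidean: any two R-successors of the same world are R-related.
(A) q → NPq (axiom B) characterises the symmetric frames. R is symmetric — valid.
(B) Nq → NNq is axiom 4; it is valid on a frame exactly when R is transitive. R is transitive, so valid.
(C) axiom 5: valid iff R is euclidean. R is euclidean — valid.
(D) Nq → q is axiom T; it is valid on a frame exactly when R is reflexive. R is reflexive, so valid.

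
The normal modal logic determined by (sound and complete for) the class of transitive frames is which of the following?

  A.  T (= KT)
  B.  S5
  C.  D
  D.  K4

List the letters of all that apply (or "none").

D

(A) T (= KT) is determined by the class of reflexive frames.
(B) S5 is determined by the class of reflexive, symmetric, and transitive frames.
(C) D is determined by the class of serial frames.
(D) K4 is determined by exactly this class.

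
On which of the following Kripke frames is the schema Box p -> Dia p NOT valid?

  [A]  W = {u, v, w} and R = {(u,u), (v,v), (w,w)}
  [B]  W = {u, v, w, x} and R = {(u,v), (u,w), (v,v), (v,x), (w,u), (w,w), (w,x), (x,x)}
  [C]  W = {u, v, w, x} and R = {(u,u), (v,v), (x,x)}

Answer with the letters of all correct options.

The schema Box p -> Dia p is axiom D; it is valid on a frame iff R is serial.
(A) R is serial (every world has an R-successor), so the schema is valid here.
(B) R is serial (every world has an R-successor), so the schema is valid here.
(C) R is not serial (w has no R-successor), so the schema fails here.

C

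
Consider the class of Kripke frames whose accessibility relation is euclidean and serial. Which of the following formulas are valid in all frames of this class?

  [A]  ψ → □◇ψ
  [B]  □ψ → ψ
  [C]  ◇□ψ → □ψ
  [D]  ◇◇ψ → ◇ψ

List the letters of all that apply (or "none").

(A) ψ → □◇ψ is axiom B, which corresponds to symmetry. Such an R need not be symmetric — not valid.
(B) axiom T: valid iff R is reflexive. Such an R need not be reflexive — not valid.
(C) the dual of axiom 5: valid iff R is euclidean. Every such R is euclidean — valid.
(D) the dual of axiom 4: valid iff R is transitive. Such an R need not be transitive — not valid.

C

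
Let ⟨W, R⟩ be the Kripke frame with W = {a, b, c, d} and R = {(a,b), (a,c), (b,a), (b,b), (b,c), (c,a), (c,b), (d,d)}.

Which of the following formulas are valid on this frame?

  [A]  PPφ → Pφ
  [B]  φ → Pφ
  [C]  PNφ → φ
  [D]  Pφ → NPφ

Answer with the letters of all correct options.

R is not reflexive: not a R a.
R is symmetric: every R-edge is matched by its reverse.
R is not transitive: a R b and b R a but not a R a.
R is not euclidean: a R c and a R c but not c R c.
(A) PPφ → Pφ is the dual of axiom 4, which corresponds to transitivity. R is not transitive — not valid.
(B) the dual of axiom T: valid iff R is reflexive. R is not reflexive — not valid.
(C) PNφ → φ (the dual of axiom B) characterises the symmetric frames. R is symmetric — valid.
(D) Pφ → NPφ (axiom 5) characterises the euclidean frames. R is not euclidean — not valid.

C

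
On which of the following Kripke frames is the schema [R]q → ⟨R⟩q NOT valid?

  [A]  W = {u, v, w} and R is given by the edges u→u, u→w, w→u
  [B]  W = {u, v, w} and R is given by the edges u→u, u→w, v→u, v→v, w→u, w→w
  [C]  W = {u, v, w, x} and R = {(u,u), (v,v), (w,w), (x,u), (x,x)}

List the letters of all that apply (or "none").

The schema [R]q → ⟨R⟩q is axiom D; it is valid on a frame iff R is serial.
(A) R is not serial (v has no R-successor), so the schema fails here.
(B) R is serial (every world has an R-successor), so the schema is valid here.
(C) R is serial (every world has an R-successor), so the schema is valid here.

A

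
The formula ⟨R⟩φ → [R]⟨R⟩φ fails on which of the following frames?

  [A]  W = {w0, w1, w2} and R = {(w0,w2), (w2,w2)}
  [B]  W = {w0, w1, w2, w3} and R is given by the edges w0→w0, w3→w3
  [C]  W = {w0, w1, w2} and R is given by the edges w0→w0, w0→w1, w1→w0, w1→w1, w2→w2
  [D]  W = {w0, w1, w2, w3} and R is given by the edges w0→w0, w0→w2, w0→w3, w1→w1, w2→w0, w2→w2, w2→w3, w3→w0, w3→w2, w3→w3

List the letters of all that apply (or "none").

none

The schema ⟨R⟩φ → [R]⟨R⟩φ is axiom 5; it is valid on a frame iff R is euclidean.
(A) R is euclidean (any two R-successors of the same world are R-related), so the schema is valid here.
(B) R is euclidean (any two R-successors of the same world are R-related), so the schema is valid here.
(C) R is euclidean (any two R-successors of the same world are R-related), so the schema is valid here.
(D) R is euclidean (any two R-successors of the same world are R-related), so the schema is valid here.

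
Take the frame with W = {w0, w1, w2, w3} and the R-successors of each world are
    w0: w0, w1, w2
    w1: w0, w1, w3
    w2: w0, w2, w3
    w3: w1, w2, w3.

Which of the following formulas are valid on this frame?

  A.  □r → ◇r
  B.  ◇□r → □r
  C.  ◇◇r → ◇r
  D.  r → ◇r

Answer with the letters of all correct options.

A, D

R is reflexive: each world relates to itself.
R is not transitive: w0 R w1 and w1 R w3 but not w0 R w3.
R is not euclidean: w0 R w1 and w0 R w2 but not w1 R w2.
R is serial: every world has an R-successor.
(A) axiom D: valid iff R is serial. R is serial — valid.
(B) the dual of axiom 5: valid iff R is euclidean. R is not euclidean — not valid.
(C) the dual of axiom 4: valid iff R is transitive. R is not transitive — not valid.
(D) r → ◇r is the dual of axiom T; it is valid on a frame exactly when R is reflexive. R is reflexive, so valid.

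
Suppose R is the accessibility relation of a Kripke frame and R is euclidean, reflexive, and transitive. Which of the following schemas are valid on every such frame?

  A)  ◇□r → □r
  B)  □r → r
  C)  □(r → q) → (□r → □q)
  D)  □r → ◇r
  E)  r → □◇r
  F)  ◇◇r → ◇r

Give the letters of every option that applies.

A relation that is euclidean, reflexive, and transitive is also serial and symmetric.
(A) ◇□r → □r (the dual of axiom 5) characterises the euclidean frames. Every such R is euclidean — valid.
(B) axiom T: valid iff R is reflexive. Every such R is reflexive — valid.
(C) □(r → q) → (□r → □q) is axiom K, valid on every Kripke frame — valid.
(D) □r → ◇r is axiom D; it is valid on a frame exactly when R is serial. Every such R is serial, so valid.
(E) axiom B: valid iff R is symmetric. Every such R is symmetric — valid.
(F) ◇◇r → ◇r is the dual of axiom 4; it is valid on a frame exactly when R is transitive. Every such R is transitive, so valid.

A, B, C, D, E, F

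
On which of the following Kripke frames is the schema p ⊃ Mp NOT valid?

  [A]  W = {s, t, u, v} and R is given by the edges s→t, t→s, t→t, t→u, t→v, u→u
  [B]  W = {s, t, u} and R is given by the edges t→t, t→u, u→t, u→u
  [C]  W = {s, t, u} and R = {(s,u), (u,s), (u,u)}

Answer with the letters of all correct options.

The schema p ⊃ Mp is the dual of axiom T; it is valid on a frame iff R is reflexive.
(A) R is not reflexive (not s R s), so the schema fails here.
(B) R is not reflexive (not s R s), so the schema fails here.
(C) R is not reflexive (not s R s), so the schema fails here.

A, B, C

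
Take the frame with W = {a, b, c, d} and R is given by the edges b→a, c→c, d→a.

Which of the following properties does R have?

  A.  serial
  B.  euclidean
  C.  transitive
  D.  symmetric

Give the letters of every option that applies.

C

(A) not serial: a has no R-successor.
(B) not euclidean: b R a and b R a but not a R a.
(C) transitive: R is closed under composition.
(D) not symmetric: b R a but not a R b.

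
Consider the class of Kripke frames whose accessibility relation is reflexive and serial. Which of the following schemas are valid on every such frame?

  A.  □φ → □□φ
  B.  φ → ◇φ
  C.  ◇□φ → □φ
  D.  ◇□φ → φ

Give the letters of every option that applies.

B

(A) □φ → □□φ is axiom 4; it is valid on a frame exactly when R is transitive. Such an R need not be transitive, so not valid.
(B) φ → ◇φ (the dual of axiom T) characterises the reflexive frames. Every such R is reflexive — valid.
(C) ◇□φ → □φ is the dual of axiom 5; it is valid on a frame exactly when R is euclidean. Such an R need not be euclidean, so not valid.
(D) ◇□φ → φ (the dual of axiom B) characterises the symmetric frames. Such an R need not be symmetric — not valid.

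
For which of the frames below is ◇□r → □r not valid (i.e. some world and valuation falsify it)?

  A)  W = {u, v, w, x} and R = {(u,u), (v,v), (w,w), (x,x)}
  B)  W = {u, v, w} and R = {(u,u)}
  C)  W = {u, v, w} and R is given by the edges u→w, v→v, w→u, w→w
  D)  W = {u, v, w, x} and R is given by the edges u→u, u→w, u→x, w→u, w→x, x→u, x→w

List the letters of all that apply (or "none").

The schema ◇□r → □r is the dual of axiom 5; it is valid on a frame iff R is euclidean.
(A) R is euclidean (any two R-successors of the same world are R-related), so the schema is valid here.
(B) R is euclidean (any two R-successors of the same world are R-related), so the schema is valid here.
(C) R is not euclidean (w R u and w R u but not u R u), so the schema fails here.
(D) R is not euclidean (u R w and u R w but not w R w), so the schema fails here.

C, D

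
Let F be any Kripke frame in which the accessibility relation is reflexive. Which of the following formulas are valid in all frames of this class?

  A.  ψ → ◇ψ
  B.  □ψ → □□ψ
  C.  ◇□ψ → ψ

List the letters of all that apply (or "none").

A

A reflexive relation is serial.
(A) ψ → ◇ψ is the dual of axiom T, which corresponds to reflexivity. Every such R is reflexive — valid.
(B) □ψ → □□ψ (axiom 4) characterises the transitive frames. Such an R need not be transitive — not valid.
(C) ◇□ψ → ψ is the dual of axiom B; it is valid on a frame exactly when R is symmetric. Such an R need not be symmetric, so not valid.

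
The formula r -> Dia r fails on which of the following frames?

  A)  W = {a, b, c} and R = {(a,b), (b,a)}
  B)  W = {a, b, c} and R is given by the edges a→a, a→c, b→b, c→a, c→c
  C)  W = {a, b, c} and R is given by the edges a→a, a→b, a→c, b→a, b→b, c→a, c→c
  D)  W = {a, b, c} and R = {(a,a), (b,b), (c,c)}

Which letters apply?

The schema r -> Dia r is the dual of axiom T; it is valid on a frame iff R is reflexive.
(A) R is not reflexive (not a R a), so the schema fails here.
(B) R is reflexive (each world relates to itself), so the schema is valid here.
(C) R is reflexive (each world relates to itself), so the schema is valid here.
(D) R is reflexive (each world relates to itself), so the schema is valid here.

A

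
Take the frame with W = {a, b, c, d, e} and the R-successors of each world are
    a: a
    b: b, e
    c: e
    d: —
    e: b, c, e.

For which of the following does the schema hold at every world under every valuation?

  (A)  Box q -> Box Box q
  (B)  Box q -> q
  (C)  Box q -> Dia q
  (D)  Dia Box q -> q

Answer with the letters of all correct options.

D

R is not reflexive: not c R c.
R is symmetric: every R-edge is matched by its reverse.
R is not transitive: b R e and e R c but not b R c.
R is not serial: d has no R-successor.
(A) Box q -> Box Box q (axiom 4) characterises the transitive frames. R is not transitive — not valid.
(B) Box q -> q is axiom T, which corresponds to reflexivity. R is not reflexive — not valid.
(C) axiom D: valid iff R is serial. R is not serial — not valid.
(D) Dia Box q -> q is the dual of axiom B, which corresponds to symmetry. R is symmetric — valid.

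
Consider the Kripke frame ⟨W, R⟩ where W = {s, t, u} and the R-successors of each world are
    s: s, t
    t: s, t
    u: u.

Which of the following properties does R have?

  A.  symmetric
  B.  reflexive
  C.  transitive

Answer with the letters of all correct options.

(A) symmetric: every R-edge is matched by its reverse.
(B) reflexive: each world relates to itself.
(C) transitive: R is closed under composition.

A, B, C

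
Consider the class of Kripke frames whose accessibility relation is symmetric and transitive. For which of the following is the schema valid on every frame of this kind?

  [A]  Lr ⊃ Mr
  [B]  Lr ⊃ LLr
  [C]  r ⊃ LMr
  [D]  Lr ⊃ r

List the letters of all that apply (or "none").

A symmetric transitive relation is euclidean (uRv and uRw give vRu by symmetry, then vRw by transitivity).
(A) axiom D: valid iff R is serial. Such an R need not be serial — not valid.
(B) Lr ⊃ LLr is axiom 4, which corresponds to transitivity. Every such R is transitive — valid.
(C) axiom B: valid iff R is symmetric. Every such R is symmetric — valid.
(D) axiom T: valid iff R is reflexive. Such an R need not be reflexive — not valid.

B, C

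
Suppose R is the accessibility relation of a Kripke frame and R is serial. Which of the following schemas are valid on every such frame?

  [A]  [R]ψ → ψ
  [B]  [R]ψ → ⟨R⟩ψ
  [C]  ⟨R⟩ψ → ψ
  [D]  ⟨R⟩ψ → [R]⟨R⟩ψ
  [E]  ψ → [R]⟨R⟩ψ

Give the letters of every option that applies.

(A) [R]ψ → ψ (axiom T) characterises the reflexive frames. Such an R need not be reflexive — not valid.
(B) [R]ψ → ⟨R⟩ψ (axiom D) characterises the serial frames. Every such R is serial — valid.
(C) ⟨R⟩ψ → ψ is valid only on frames where every R-edge is a self-loop. Such an R need not be a subset of the identity — not valid.
(D) ⟨R⟩ψ → [R]⟨R⟩ψ is axiom 5, which corresponds to the euclidean property. Such an R need not be euclidean — not valid.
(E) ψ → [R]⟨R⟩ψ is axiom B; it is valid on a frame exactly when R is symmetric. Such an R need not be symmetric, so not valid.

B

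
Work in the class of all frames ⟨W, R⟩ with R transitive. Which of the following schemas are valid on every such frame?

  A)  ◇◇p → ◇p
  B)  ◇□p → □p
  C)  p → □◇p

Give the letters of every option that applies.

(A) ◇◇p → ◇p (the dual of axiom 4) characterises the transitive frames. Every such R is transitive — valid.
(B) the dual of axiom 5: valid iff R is euclidean. Such an R need not be euclidean — not valid.
(C) p → □◇p (axiom B) characterises the symmetric frames. Such an R need not be symmetric — not valid.

A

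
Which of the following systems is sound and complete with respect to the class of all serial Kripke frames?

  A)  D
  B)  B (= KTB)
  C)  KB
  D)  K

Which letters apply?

(A) D is determined by exactly this class.
(B) B (= KTB) is determined by the class of reflexive and symmetric frames.
(C) KB is determined by the class of symmetric frames.
(D) K is determined by the class of arbitrary frames.

A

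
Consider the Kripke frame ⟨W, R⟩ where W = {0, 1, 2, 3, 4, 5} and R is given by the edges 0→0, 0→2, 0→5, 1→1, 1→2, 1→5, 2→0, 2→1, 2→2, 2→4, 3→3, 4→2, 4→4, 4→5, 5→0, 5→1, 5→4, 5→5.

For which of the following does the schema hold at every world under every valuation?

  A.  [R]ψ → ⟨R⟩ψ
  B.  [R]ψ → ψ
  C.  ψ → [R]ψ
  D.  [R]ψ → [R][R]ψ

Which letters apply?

R is reflexive: each world relates to itself.
R is not transitive: 0 R 2 and 2 R 1 but not 0 R 1.
R is serial: every world has an R-successor.
R is not a subset of the identity: 0 R 2 with 0 ≠ 2.
(A) axiom D: valid iff R is serial. R is serial — valid.
(B) axiom T: valid iff R is reflexive. R is reflexive — valid.
(C) ψ → [R]ψ (equivalent to ◇p→p) corresponds to R being a subset of the identity. Here R ⊄ identity, so not valid.
(D) [R]ψ → [R][R]ψ is axiom 4; it is valid on a frame exactly when R is transitive. R is not transitive, so not valid.

A, B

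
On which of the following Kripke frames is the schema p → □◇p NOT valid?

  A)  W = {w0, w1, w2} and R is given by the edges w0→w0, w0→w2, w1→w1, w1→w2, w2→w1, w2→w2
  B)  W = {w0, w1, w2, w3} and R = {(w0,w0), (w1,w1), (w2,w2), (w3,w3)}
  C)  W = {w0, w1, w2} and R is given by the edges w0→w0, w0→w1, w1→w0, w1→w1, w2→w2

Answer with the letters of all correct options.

A

The schema p → □◇p is axiom B; it is valid on a frame iff R is symmetric.
(A) R is not symmetric (w0 R w2 but not w2 R w0), so the schema fails here.
(B) R is symmetric (every R-edge is matched by its reverse), so the schema is valid here.
(C) R is symmetric (every R-edge is matched by its reverse), so the schema is valid here.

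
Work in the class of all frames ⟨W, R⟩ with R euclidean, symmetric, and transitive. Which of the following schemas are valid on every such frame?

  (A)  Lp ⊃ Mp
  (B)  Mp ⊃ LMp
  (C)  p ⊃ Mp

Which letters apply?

(A) axiom D: valid iff R is serial. Such an R need not be serial — not valid.
(B) Mp ⊃ LMp (axiom 5) characterises the euclidean frames. Every such R is euclidean — valid.
(C) p ⊃ Mp is the dual of axiom T; it is valid on a frame exactly when R is reflexive. Such an R need not be reflexive, so not valid.

B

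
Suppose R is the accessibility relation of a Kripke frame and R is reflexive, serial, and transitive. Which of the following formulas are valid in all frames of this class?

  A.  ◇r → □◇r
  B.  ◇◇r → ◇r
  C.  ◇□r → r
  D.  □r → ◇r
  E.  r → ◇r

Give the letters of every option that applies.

(A) axiom 5: valid iff R is euclidean. Such an R need not be euclidean — not valid.
(B) the dual of axiom 4: valid iff R is transitive. Every such R is transitive — valid.
(C) ◇□r → r is the dual of axiom B, which corresponds to symmetry. Such an R need not be symmetric — not valid.
(D) □r → ◇r is axiom D; it is valid on a frame exactly when R is serial. Every such R is serial, so valid.
(E) r → ◇r is the dual of axiom T; it is valid on a frame exactly when R is reflexive. Every such R is reflexive, so valid.

B, D, E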